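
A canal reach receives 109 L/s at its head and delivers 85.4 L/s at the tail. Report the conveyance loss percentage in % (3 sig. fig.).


Approach: apply the conveyance loss ratio, loss% = ((Q_head - Q_tail)/Q_head)*100.
loss = ((109 - 85.4)/109)*100 = 21.7 %
Therefore the conveyance loss percentage = 21.7 %.


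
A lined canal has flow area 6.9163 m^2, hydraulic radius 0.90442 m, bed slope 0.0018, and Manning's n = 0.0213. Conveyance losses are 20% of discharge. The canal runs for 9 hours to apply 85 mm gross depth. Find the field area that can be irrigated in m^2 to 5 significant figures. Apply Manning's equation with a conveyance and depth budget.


Approach: apply Manning's equation with a conveyance and depth budget, Q = (1/n)*A*R^(2/3)*S^(1/2); Q_field = Q*(1-loss); Area = Q_field*t/(d/1000).
Step 1 — canal discharge (Manning's equation):
  Q = (1/0.0213) * 6.9163 * 0.90442^(2/3) * 0.0018^(1/2) = 12.88380 m^3/s
Step 2 — delivered flow: Q_field = 12.88380*(1 - 20/100) = 10.30704 m^3/s
Step 3 — volume delivered: V = 10.30704 * 9*3600 = 333948.0 m^3
Step 4 — area served: A = V / (depth/1000) = 333948.0 / 0.085 = 3928800 m^2
Therefore the field area that can be irrigated = 3928800 m^2.


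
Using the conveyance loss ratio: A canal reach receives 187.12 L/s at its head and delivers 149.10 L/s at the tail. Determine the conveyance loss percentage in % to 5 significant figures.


Approach: apply the conveyance loss ratio, loss% = ((Q_head - Q_tail)/Q_head)*100.
loss = ((187.12 - 149.10)/187.12)*100 = 20.319 %
Therefore the conveyance loss percentage = 20.319 %.


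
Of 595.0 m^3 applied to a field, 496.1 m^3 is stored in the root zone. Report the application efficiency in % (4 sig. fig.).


Approach: apply the application efficiency ratio, Ea = (stored/applied)*100.
Ea = (496.1/595.0)*100 = 83.38 %
Therefore the application efficiency = 83.38 %.


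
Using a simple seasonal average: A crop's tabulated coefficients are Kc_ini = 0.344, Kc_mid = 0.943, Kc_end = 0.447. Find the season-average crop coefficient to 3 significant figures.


Approach: apply a simple seasonal average, Kc_avg = (Kc_ini + Kc_mid + Kc_end)/3.
Kc_avg = (0.344 + 0.943 + 0.447)/3 = 0.578
Therefore the season-average crop coefficient = 0.578.


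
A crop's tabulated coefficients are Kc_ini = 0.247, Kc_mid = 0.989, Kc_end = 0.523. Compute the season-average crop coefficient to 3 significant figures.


Approach: apply a simple seasonal average, Kc_avg = (Kc_ini + Kc_mid + Kc_end)/3.
Kc_avg = (0.247 + 0.989 + 0.523)/3 = 0.586
Therefore the season-average crop coefficient = 0.586.


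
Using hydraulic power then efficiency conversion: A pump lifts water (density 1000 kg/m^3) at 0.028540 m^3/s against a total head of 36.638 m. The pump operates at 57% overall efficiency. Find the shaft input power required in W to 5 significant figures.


Approach: apply hydraulic power then efficiency conversion, P = rho*g*Q*H; P_in = P/eta.
Step 1 — hydraulic power (P = rho*g*Q*H):
  P = 1000 * 9.81 * 0.028540 * 36.638 = 10257.81 W
Step 2 — input power: P_in = P/eta = 10257.81 / 0.57 = 17996 W
Therefore the shaft input power required = 17996 W.


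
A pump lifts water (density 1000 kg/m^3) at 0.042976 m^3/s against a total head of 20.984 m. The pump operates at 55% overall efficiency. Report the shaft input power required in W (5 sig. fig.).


Approach: apply hydraulic power then efficiency conversion, P = rho*g*Q*H; P_in = P/eta.
Step 1 — hydraulic power (P = rho*g*Q*H):
  P = 1000 * 9.81 * 0.042976 * 20.984 = 8846.740 W
Step 2 — input power: P_in = P/eta = 8846.740 / 0.55 = 16085 W
Therefore the shaft input power required = 16085 W.


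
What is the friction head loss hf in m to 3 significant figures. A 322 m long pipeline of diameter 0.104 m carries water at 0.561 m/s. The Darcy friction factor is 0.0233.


Approach: apply the Darcy-Weisbach equation, hf = f*(L/D)*(v^2/(2g)).
hf = 0.0233 * (322/0.104) * (0.561^2 / (2*9.81))
hf = 1.16 m
Therefore the friction head loss hf = 1.16 m.


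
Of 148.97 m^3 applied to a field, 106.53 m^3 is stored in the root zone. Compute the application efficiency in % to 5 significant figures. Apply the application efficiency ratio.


Approach: apply the application efficiency ratio, Ea = (stored/applied)*100.
Ea = (106.53/148.97)*100 = 71.511 %
Therefore the application efficiency = 71.511 %.


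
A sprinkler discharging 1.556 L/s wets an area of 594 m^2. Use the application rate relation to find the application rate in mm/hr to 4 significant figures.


Approach: apply the application rate relation, rate = (Q/A)*3600.
rate = (1.556 / 594) * 3600 = 9.430 mm/hr
Therefore the application rate = 9.430 mm/hr.


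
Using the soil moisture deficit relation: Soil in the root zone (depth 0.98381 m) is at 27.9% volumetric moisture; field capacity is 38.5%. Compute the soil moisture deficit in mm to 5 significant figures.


Approach: apply the soil moisture deficit relation, SMD = (FC - theta)/100 * depth * 1000.
SMD = (38.5 - 27.9)/100 * 0.98381 * 1000 = 104.28 mm
Therefore the soil moisture deficit = 104.28 mm.


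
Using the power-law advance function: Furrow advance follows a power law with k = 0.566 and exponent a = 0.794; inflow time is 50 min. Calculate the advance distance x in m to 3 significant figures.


Approach: apply the power-law advance function, x = k*t^a.
x = 0.566 * 50^0.794 = 12.6 m
Therefore the advance distance x = 12.6 m.


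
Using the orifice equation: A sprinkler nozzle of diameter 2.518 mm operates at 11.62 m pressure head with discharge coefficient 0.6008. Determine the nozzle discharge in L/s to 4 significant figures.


Approach: apply the orifice equation, Q = Cd*A*sqrt(2*g*h), A = pi*(d/2)^2.
A = pi*(2.518e-3/2)^2 = 4.97968e-06 m^2
Q = 0.6008 * 4.97968e-06 * sqrt(2*9.81*11.62) * 1000 = 0.04517 L/s
Therefore the nozzle discharge = 0.04517 L/s.


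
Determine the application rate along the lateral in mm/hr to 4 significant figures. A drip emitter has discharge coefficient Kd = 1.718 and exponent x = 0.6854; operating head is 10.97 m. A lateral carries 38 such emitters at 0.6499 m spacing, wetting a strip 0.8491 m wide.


Approach: apply the emitter equation with a lateral mass balance, q = Kd*h^x; Q = n*q; rate = Q/(n*spacing*width).
Step 1 — single emitter flow (q = Kd*h^x):
  q = 1.718 * 10.97^0.6854 = 8.87117 L/hr
Step 2 — total lateral flow: Q = 38 * 8.87117 = 337.104 L/hr
Step 3 — wetted area: A = 38 * 0.6499 * 0.8491 = 20.9695 m^2
Step 4 — application rate: Q/A = 337.104/20.9695 = 16.08 mm/hr
Therefore the application rate along the lateral = 16.08 mm/hr.


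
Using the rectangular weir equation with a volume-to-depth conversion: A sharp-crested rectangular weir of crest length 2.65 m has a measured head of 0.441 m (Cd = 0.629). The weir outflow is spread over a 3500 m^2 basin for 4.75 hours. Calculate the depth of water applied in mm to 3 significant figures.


Approach: apply the rectangular weir equation with a volume-to-depth conversion, Q = (2/3)*Cd*L*sqrt(2g)*H^1.5; d = Q*t/A * 1000.
Step 1 — weir discharge:
  Q = (2/3)*0.629*2.65*sqrt(2*9.81)*0.441^1.5 = 1.4415 m^3/s
Step 2 — volume: V = 1.4415 * 4.75*3600 = 24650 m^3
Step 3 — depth: d = V/A * 1000 = 24650/3500 * 1000 = 7040 mm
Therefore the depth of water applied = 7040 mm.


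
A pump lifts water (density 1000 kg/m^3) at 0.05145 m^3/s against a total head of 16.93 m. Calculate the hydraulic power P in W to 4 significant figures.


Approach: apply the hydraulic power relation, P = rho*g*Q*H.
P = 1000 * 9.81 * 0.05145 * 16.93 = 8545 W
Therefore the hydraulic power P = 8545 W.


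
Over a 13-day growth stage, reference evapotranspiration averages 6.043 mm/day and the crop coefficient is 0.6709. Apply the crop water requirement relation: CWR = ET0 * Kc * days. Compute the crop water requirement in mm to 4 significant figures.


CWR = 6.043 * 0.6709 * 13 = 52.71 mm
Therefore the crop water requirement = 52.71 mm.


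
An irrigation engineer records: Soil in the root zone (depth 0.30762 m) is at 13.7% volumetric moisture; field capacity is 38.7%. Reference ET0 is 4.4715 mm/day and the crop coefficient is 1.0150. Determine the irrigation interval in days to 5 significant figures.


Approach: apply soil-water budget scheduling, SMD = (FC-theta)/100*depth*1000; ETc = ET0*Kc; interval = SMD/ETc.
Step 1 — soil moisture deficit:
  SMD = (38.7 - 13.7)/100 * 0.30762 * 1000 = 76.90500 mm
Step 2 — daily crop ET (ETc = ET0*Kc):
  ETc = 4.4715 * 1.0150 = 4.538572 mm/day
Step 3 — irrigation interval (SMD/ETc):
  interval = 76.90500 / 4.538572 = 16.945 days
Therefore the irrigation interval = 16.945 days.


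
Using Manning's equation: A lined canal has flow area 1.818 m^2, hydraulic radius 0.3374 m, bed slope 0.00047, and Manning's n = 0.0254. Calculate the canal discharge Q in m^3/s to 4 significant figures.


Approach: apply Manning's equation, Q = (1/n)*A*R^(2/3)*S^(1/2).
Q = (1/0.0254) * 1.818 * 0.3374^(2/3) * 0.00047^(1/2) = 0.7520 m^3/s
Therefore the canal discharge Q = 0.7520 m^3/s.


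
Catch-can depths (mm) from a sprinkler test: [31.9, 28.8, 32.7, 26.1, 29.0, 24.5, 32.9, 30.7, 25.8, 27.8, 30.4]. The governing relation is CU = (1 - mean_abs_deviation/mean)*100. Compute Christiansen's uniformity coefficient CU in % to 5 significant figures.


mean = 29.14545 mm
mean |d_i - mean| = 2.340496 mm
CU = (1 - 2.340496/29.14545)*100 = 91.970 %
Therefore Christiansen's uniformity coefficient CU = 91.970 %.


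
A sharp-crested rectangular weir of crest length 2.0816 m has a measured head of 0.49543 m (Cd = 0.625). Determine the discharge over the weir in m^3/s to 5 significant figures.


Approach: apply the rectangular weir equation, Q = (2/3)*Cd*L*sqrt(2g)*H^1.5.
Q = (2/3)*0.625*2.0816*sqrt(2*9.81)*0.49543^1.5 = 1.3397 m^3/s
Therefore the discharge over the weir = 1.3397 m^3/s.


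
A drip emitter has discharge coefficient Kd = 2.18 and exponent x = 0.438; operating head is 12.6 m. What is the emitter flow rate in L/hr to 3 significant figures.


Approach: apply the emitter characteristic equation, q = Kd * h^x.
q = 2.18 * 12.6^0.438 = 6.61 L/hr
Therefore the emitter flow rate = 6.61 L/hr.


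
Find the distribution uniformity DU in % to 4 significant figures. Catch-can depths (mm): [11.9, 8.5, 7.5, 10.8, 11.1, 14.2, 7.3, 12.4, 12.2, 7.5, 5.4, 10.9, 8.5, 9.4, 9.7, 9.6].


Approach: apply the low-quarter distribution uniformity, DU = (mean of lowest quarter of readings / overall mean)*100.
sorted lowest 4 of 16: [5.4, 7.3, 7.5, 7.5] -> mean = 6.92500 mm
overall mean = 9.80625 mm
DU = (6.92500/9.80625)*100 = 70.62 %
Therefore the distribution uniformity DU = 70.62 %.


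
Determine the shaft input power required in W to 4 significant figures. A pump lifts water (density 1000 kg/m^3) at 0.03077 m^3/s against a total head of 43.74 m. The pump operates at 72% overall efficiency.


Approach: apply hydraulic power then efficiency conversion, P = rho*g*Q*H; P_in = P/eta.
Step 1 — hydraulic power (P = rho*g*Q*H):
  P = 1000 * 9.81 * 0.03077 * 43.74 = 13203.1 W
Step 2 — input power: P_in = P/eta = 13203.1 / 0.72 = 18340 W
Therefore the shaft input power required = 18340 W.


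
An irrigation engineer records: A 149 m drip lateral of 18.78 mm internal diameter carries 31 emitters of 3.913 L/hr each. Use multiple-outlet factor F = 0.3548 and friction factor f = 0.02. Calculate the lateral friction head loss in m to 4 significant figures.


Approach: apply Darcy-Weisbach with the multiple-outlet F-factor, Q = n*q/(3600*1000) m^3/s; v = Q/A; hf = F*f*(L/D)*(v^2/(2g)).
Q = 31*3.913/(3600*1000) = 3.36953e-05 m^3/s
A = pi*(18.78e-3/2)^2 = 2.77001e-04 m^2, so v = Q/A = 0.121643 m/s
hf = 0.3548*0.02*(149/0.01878)*(0.121643^2/(2*9.81)) = 0.04246 m
Therefore the lateral friction head loss = 0.04246 m.


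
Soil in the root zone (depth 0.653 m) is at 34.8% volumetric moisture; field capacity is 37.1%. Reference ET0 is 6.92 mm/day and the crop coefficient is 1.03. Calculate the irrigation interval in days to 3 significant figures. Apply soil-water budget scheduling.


Approach: apply soil-water budget scheduling, SMD = (FC-theta)/100*depth*1000; ETc = ET0*Kc; interval = SMD/ETc.
Step 1 — soil moisture deficit:
  SMD = (37.1 - 34.8)/100 * 0.653 * 1000 = 15.019 mm
Step 2 — daily crop ET (ETc = ET0*Kc):
  ETc = 6.92 * 1.03 = 7.1276 mm/day
Step 3 — irrigation interval (SMD/ETc):
  interval = 15.019 / 7.1276 = 2.11 days
Therefore the irrigation interval = 2.11 days.


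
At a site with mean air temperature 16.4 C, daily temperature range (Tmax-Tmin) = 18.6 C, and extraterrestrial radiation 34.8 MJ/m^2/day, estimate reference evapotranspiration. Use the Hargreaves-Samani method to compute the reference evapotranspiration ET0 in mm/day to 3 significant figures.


Approach: apply the Hargreaves-Samani method, ET0 = 0.0023*(Tmean+17.8)*sqrt(Tmax-Tmin)*0.408*Ra.
ET0 = 0.0023*(16.4+17.8)*sqrt(18.6)*0.408*34.8 = 4.82 mm/day
Therefore the reference evapotranspiration ET0 = 4.82 mm/day.


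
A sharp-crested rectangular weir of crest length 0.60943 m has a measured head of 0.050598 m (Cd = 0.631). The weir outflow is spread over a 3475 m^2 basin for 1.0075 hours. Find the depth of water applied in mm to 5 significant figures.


Approach: apply the rectangular weir equation with a volume-to-depth conversion, Q = (2/3)*Cd*L*sqrt(2g)*H^1.5; d = Q*t/A * 1000.
Step 1 — weir discharge:
  Q = (2/3)*0.631*0.60943*sqrt(2*9.81)*0.050598^1.5 = 0.01292443 m^3/s
Step 2 — volume: V = 0.01292443 * 1.0075*3600 = 46.87691 m^3
Step 3 — depth: d = V/A * 1000 = 46.87691/3475 * 1000 = 13.490 mm
Therefore the depth of water applied = 13.490 mm.


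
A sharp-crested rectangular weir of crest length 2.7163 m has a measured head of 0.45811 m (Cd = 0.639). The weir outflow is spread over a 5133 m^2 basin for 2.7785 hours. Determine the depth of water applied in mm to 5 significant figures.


Approach: apply the rectangular weir equation with a volume-to-depth conversion, Q = (2/3)*Cd*L*sqrt(2g)*H^1.5; d = Q*t/A * 1000.
Step 1 — weir discharge:
  Q = (2/3)*0.639*2.7163*sqrt(2*9.81)*0.45811^1.5 = 1.589247 m^3/s
Step 2 — volume: V = 1.589247 * 2.7785*3600 = 15896.61 m^3
Step 3 — depth: d = V/A * 1000 = 15896.61/5133 * 1000 = 3096.9 mm
Therefore the depth of water applied = 3096.9 mm.


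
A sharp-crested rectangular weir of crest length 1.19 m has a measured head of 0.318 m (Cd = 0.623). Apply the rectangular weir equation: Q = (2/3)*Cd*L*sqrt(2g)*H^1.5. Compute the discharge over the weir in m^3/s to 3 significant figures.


Q = (2/3)*0.623*1.19*sqrt(2*9.81)*0.318^1.5 = 0.393 m^3/s
Therefore the discharge over the weir = 0.393 m^3/s.


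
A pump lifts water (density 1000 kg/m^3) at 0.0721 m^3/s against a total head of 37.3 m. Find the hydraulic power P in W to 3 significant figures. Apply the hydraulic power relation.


Approach: apply the hydraulic power relation, P = rho*g*Q*H.
P = 1000 * 9.81 * 0.0721 * 37.3 = 26400 W
Therefore the hydraulic power P = 26400 W.


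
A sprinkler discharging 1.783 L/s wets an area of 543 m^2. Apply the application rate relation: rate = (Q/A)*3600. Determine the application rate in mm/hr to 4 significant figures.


rate = (1.783 / 543) * 3600 = 11.82 mm/hr
Therefore the application rate = 11.82 mm/hr.


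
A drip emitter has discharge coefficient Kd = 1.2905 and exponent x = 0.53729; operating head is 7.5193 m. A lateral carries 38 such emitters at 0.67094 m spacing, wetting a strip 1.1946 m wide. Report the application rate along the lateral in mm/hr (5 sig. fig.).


Approach: apply the emitter equation with a lateral mass balance, q = Kd*h^x; Q = n*q; rate = Q/(n*spacing*width).
Step 1 — single emitter flow (q = Kd*h^x):
  q = 1.2905 * 7.5193^0.53729 = 3.815218 L/hr
Step 2 — total lateral flow: Q = 38 * 3.815218 = 144.9783 L/hr
Step 3 — wetted area: A = 38 * 0.67094 * 1.1946 = 30.45719 m^2
Step 4 — application rate: Q/A = 144.9783/30.45719 = 4.7601 mm/hr
Therefore the application rate along the lateral = 4.7601 mm/hr.


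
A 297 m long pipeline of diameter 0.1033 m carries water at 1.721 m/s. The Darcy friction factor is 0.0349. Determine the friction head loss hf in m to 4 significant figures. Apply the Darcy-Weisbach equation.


Approach: apply the Darcy-Weisbach equation, hf = f*(L/D)*(v^2/(2g)).
hf = 0.0349 * (297/0.1033) * (1.721^2 / (2*9.81))
hf = 15.15 m
Therefore the friction head loss hf = 15.15 m.


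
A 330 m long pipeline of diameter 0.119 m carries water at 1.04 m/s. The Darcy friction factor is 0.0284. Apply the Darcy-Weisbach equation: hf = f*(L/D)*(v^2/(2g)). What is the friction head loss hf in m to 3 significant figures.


hf = 0.0284 * (330/0.119) * (1.04^2 / (2*9.81))
hf = 4.34 m
Therefore the friction head loss hf = 4.34 m.


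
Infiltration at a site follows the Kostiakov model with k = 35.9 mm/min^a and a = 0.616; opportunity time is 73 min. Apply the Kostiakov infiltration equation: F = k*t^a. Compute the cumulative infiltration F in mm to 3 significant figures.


F = 35.9 * 73^0.616 = 505 mm
Therefore the cumulative infiltration F = 505 mm.


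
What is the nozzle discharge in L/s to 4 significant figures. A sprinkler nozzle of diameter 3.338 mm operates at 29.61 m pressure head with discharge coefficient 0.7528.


Approach: apply the orifice equation, Q = Cd*A*sqrt(2*g*h), A = pi*(d/2)^2.
A = pi*(3.338e-3/2)^2 = 8.75110e-06 m^2
Q = 0.7528 * 8.75110e-06 * sqrt(2*9.81*29.61) * 1000 = 0.1588 L/s
Therefore the nozzle discharge = 0.1588 L/s.


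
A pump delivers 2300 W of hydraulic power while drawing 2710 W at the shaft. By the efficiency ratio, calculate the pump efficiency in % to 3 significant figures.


Approach: apply the efficiency ratio, eta = (P_out/P_in)*100.
eta = (2300 / 2710) * 100 = 84.9 %
Therefore the pump efficiency = 84.9 %.


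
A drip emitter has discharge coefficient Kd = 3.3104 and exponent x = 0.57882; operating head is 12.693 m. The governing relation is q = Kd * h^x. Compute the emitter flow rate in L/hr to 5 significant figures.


q = 3.3104 * 12.693^0.57882 = 14.409 L/hr
Therefore the emitter flow rate = 14.409 L/hr.


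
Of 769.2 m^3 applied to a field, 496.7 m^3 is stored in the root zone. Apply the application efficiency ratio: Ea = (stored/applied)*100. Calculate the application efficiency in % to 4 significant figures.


Ea = (496.7/769.2)*100 = 64.57 %
Therefore the application efficiency = 64.57 %.


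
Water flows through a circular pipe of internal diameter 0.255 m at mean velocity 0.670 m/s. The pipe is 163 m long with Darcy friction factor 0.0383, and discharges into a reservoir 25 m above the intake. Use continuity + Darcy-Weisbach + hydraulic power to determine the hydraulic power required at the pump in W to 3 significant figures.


Approach: apply continuity + Darcy-Weisbach + hydraulic power, Q = A*v; hf = f*(L/D)*(v^2/(2g)); H = static + hf; P = rho*g*Q*H.
Step 1 — flow rate (continuity, Q = A*v):
  A = pi*(0.255/2)^2 = 0.051071 m^2
  Q = 0.051071 * 0.670 = 0.034217 m^3/s
Step 2 — friction head loss (Darcy-Weisbach):
  hf = 0.0383 * (163/0.255) * (0.670^2 / (2*9.81))
  hf = 0.56014 m
Step 3 — total head: H = 25 + 0.56014 = 25.560 m
Step 4 — hydraulic power (P = rho*g*Q*H):
  P = 1000 * 9.81 * 0.034217 * 25.560 = 8580 W
Therefore the hydraulic power required at the pump = 8580 W.


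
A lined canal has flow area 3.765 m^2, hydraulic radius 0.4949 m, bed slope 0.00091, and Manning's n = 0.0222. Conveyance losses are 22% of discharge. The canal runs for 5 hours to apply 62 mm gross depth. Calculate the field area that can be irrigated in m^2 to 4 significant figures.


Approach: apply Manning's equation with a conveyance and depth budget, Q = (1/n)*A*R^(2/3)*S^(1/2); Q_field = Q*(1-loss); Area = Q_field*t/(d/1000).
Step 1 — canal discharge (Manning's equation):
  Q = (1/0.0222) * 3.765 * 0.4949^(2/3) * 0.00091^(1/2) = 3.20094 m^3/s
Step 2 — delivered flow: Q_field = 3.20094*(1 - 22/100) = 2.49673 m^3/s
Step 3 — volume delivered: V = 2.49673 * 5*3600 = 44941.2 m^3
Step 4 — area served: A = V / (depth/1000) = 44941.2 / 0.062 = 724900 m^2
Therefore the field area that can be irrigated = 724900 m^2.


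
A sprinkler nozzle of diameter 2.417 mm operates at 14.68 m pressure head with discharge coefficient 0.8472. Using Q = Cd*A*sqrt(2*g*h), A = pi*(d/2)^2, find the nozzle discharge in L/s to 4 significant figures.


A = pi*(2.417e-3/2)^2 = 4.58821e-06 m^2
Q = 0.8472 * 4.58821e-06 * sqrt(2*9.81*14.68) * 1000 = 0.06597 L/s
Therefore the nozzle discharge = 0.06597 L/s.


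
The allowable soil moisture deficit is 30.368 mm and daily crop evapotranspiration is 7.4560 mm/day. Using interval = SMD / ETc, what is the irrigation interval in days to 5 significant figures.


interval = 30.368 / 7.4560 = 4.0730 days
Therefore the irrigation interval = 4.0730 days.


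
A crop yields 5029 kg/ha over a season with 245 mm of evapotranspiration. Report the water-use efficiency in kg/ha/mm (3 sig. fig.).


Approach: apply the water-use efficiency ratio, WUE = yield/ET.
WUE = 5029 / 245 = 20.5 kg/ha/mm
Therefore the water-use efficiency = 20.5 kg/ha/mm.


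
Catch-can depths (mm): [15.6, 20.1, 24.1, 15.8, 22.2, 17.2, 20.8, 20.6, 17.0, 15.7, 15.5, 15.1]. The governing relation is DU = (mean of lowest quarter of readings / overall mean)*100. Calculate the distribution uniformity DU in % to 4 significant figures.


sorted lowest 3 of 12: [15.1, 15.5, 15.6] -> mean = 15.4000 mm
overall mean = 18.3083 mm
DU = (15.4000/18.3083)*100 = 84.11 %
Therefore the distribution uniformity DU = 84.11 %.


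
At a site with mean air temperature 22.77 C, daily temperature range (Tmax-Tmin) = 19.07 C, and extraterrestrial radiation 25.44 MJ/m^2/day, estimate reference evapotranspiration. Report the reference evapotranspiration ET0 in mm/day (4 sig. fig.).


Approach: apply the Hargreaves-Samani method, ET0 = 0.0023*(Tmean+17.8)*sqrt(Tmax-Tmin)*0.408*Ra.
ET0 = 0.0023*(22.77+17.8)*sqrt(19.07)*0.408*25.44 = 4.229 mm/day
Therefore the reference evapotranspiration ET0 = 4.229 mm/day.


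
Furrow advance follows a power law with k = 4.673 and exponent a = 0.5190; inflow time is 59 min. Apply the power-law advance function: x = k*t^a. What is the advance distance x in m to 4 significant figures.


x = 4.673 * 59^0.5190 = 38.79 m
Therefore the advance distance x = 38.79 m.


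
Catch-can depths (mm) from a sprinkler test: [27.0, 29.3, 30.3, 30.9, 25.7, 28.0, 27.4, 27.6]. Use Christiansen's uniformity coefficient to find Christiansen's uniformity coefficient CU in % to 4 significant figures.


Approach: apply Christiansen's uniformity coefficient, CU = (1 - mean_abs_deviation/mean)*100.
mean = 28.2750 mm
mean |d_i - mean| = 1.41875 mm
CU = (1 - 1.41875/28.2750)*100 = 94.98 %
Therefore Christiansen's uniformity coefficient CU = 94.98 %.


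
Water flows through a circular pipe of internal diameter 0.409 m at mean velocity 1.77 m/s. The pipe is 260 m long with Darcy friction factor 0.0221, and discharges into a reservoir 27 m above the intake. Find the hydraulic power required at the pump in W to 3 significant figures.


Approach: apply continuity + Darcy-Weisbach + hydraulic power, Q = A*v; hf = f*(L/D)*(v^2/(2g)); H = static + hf; P = rho*g*Q*H.
Step 1 — flow rate (continuity, Q = A*v):
  A = pi*(0.409/2)^2 = 0.13138 m^2
  Q = 0.13138 * 1.77 = 0.23255 m^3/s
Step 2 — friction head loss (Darcy-Weisbach):
  hf = 0.0221 * (260/0.409) * (1.77^2 / (2*9.81))
  hf = 2.2433 m
Step 3 — total head: H = 27 + 2.2433 = 29.243 m
Step 4 — hydraulic power (P = rho*g*Q*H):
  P = 1000 * 9.81 * 0.23255 * 29.243 = 66700 W
Therefore the hydraulic power required at the pump = 66700 W.


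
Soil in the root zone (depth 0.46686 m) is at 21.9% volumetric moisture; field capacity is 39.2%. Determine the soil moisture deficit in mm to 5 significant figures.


Approach: apply the soil moisture deficit relation, SMD = (FC - theta)/100 * depth * 1000.
SMD = (39.2 - 21.9)/100 * 0.46686 * 1000 = 80.767 mm
Therefore the soil moisture deficit = 80.767 mm.


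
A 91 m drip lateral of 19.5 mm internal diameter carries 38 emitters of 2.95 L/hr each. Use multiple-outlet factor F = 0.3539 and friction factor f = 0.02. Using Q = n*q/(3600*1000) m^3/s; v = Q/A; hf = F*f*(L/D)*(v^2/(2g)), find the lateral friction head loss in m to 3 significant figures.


Q = 38*2.95/(3600*1000) = 3.1139e-05 m^3/s
A = pi*(19.5e-3/2)^2 = 2.9865e-04 m^2, so v = Q/A = 0.10427 m/s
hf = 0.3539*0.02*(91/0.0195)*(0.10427^2/(2*9.81)) = 0.0183 m
Therefore the lateral friction head loss = 0.0183 m.


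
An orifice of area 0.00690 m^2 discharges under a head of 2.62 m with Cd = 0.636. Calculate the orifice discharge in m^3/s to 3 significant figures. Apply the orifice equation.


Approach: apply the orifice equation, Q = Cd*A*sqrt(2*g*h).
Q = 0.636 * 0.00690 * sqrt(2*9.81*2.62) = 0.0315 m^3/s
Therefore the orifice discharge = 0.0315 m^3/s.


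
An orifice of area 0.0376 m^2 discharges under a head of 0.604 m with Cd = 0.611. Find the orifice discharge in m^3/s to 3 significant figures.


Approach: apply the orifice equation, Q = Cd*A*sqrt(2*g*h).
Q = 0.611 * 0.0376 * sqrt(2*9.81*0.604) = 0.0791 m^3/s
Therefore the orifice discharge = 0.0791 m^3/s.


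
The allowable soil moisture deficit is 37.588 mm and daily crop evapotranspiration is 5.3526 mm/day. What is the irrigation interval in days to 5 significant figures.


Approach: apply the irrigation interval relation, interval = SMD / ETc.
interval = 37.588 / 5.3526 = 7.0224 days
Therefore the irrigation interval = 7.0224 days.


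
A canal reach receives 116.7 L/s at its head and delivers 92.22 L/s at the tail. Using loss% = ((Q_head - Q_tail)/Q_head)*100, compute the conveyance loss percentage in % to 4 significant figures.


loss = ((116.7 - 92.22)/116.7)*100 = 20.98 %
Therefore the conveyance loss percentage = 20.98 %.


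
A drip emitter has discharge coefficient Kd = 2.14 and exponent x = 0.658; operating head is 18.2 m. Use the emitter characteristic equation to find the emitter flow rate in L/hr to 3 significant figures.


Approach: apply the emitter characteristic equation, q = Kd * h^x.
q = 2.14 * 18.2^0.658 = 14.4 L/hr
Therefore the emitter flow rate = 14.4 L/hr.


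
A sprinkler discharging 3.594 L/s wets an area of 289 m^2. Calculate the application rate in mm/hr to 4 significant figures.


Approach: apply the application rate relation, rate = (Q/A)*3600.
rate = (3.594 / 289) * 3600 = 44.77 mm/hr
Therefore the application rate = 44.77 mm/hr.


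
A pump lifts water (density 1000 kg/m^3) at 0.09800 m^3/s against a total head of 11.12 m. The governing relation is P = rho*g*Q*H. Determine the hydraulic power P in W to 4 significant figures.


P = 1000 * 9.81 * 0.09800 * 11.12 = 10690 W
Therefore the hydraulic power P = 10690 W.


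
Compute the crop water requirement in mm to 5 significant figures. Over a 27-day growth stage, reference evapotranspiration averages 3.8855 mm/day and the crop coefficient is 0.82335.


Approach: apply the crop water requirement relation, CWR = ET0 * Kc * days.
CWR = 3.8855 * 0.82335 * 27 = 86.376 mm
Therefore the crop water requirement = 86.376 mm.


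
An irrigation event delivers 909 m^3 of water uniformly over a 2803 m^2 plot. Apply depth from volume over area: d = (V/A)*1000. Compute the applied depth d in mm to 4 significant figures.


d = (909 / 2803) * 1000 = 324.3 mm
Therefore the applied depth d = 324.3 mm.


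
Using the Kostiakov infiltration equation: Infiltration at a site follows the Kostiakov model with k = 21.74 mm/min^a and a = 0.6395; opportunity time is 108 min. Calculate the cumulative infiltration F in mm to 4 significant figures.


Approach: apply the Kostiakov infiltration equation, F = k*t^a.
F = 21.74 * 108^0.6395 = 434.1 mm
Therefore the cumulative infiltration F = 434.1 mm.


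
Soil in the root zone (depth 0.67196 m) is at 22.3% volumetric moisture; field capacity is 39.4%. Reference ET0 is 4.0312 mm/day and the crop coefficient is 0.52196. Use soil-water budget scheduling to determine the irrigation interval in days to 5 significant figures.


Approach: apply soil-water budget scheduling, SMD = (FC-theta)/100*depth*1000; ETc = ET0*Kc; interval = SMD/ETc.
Step 1 — soil moisture deficit:
  SMD = (39.4 - 22.3)/100 * 0.67196 * 1000 = 114.9052 mm
Step 2 — daily crop ET (ETc = ET0*Kc):
  ETc = 4.0312 * 0.52196 = 2.104125 mm/day
Step 3 — irrigation interval (SMD/ETc):
  interval = 114.9052 / 2.104125 = 54.609 days
Therefore the irrigation interval = 54.609 days.


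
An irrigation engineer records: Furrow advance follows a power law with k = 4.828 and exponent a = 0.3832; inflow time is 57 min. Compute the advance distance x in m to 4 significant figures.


Approach: apply the power-law advance function, x = k*t^a.
x = 4.828 * 57^0.3832 = 22.73 m
Therefore the advance distance x = 22.73 m.


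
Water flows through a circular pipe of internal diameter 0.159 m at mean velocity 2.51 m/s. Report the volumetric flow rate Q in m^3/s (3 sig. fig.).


Approach: apply the continuity equation for pipe flow, Q = A * v with A = pi*(D/2)^2.
A = pi*(0.159/2)^2 = 0.019856 m^2
Q = 0.019856 * 2.51 = 0.0498 m^3/s
Therefore the volumetric flow rate Q = 0.0498 m^3/s.


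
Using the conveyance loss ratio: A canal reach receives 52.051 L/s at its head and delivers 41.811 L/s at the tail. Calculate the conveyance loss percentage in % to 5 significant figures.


Approach: apply the conveyance loss ratio, loss% = ((Q_head - Q_tail)/Q_head)*100.
loss = ((52.051 - 41.811)/52.051)*100 = 19.673 %
Therefore the conveyance loss percentage = 19.673 %.


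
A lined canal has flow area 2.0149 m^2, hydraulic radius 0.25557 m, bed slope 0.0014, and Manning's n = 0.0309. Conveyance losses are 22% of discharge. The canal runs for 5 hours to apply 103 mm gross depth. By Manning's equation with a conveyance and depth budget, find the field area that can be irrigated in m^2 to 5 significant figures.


Approach: apply Manning's equation with a conveyance and depth budget, Q = (1/n)*A*R^(2/3)*S^(1/2); Q_field = Q*(1-loss); Area = Q_field*t/(d/1000).
Step 1 — canal discharge (Manning's equation):
  Q = (1/0.0309) * 2.0149 * 0.25557^(2/3) * 0.0014^(1/2) = 0.9825748 m^3/s
Step 2 — delivered flow: Q_field = 0.9825748*(1 - 22/100) = 0.7664083 m^3/s
Step 3 — volume delivered: V = 0.7664083 * 5*3600 = 13795.35 m^3
Step 4 — area served: A = V / (depth/1000) = 13795.35 / 0.103 = 133940 m^2
Therefore the field area that can be irrigated = 133940 m^2.


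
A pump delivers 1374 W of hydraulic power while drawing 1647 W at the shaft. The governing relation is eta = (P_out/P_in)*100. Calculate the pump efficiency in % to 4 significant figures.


eta = (1374 / 1647) * 100 = 83.42 %
Therefore the pump efficiency = 83.42 %.


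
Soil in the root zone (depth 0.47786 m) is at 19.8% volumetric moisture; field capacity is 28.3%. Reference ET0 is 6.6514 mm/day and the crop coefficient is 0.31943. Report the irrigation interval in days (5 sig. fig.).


Approach: apply soil-water budget scheduling, SMD = (FC-theta)/100*depth*1000; ETc = ET0*Kc; interval = SMD/ETc.
Step 1 — soil moisture deficit:
  SMD = (28.3 - 19.8)/100 * 0.47786 * 1000 = 40.61810 mm
Step 2 — daily crop ET (ETc = ET0*Kc):
  ETc = 6.6514 * 0.31943 = 2.124657 mm/day
Step 3 — irrigation interval (SMD/ETc):
  interval = 40.61810 / 2.124657 = 19.117 days
Therefore the irrigation interval = 19.117 days.


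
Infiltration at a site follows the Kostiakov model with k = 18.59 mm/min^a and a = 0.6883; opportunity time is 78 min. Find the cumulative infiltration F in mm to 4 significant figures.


Approach: apply the Kostiakov infiltration equation, F = k*t^a.
F = 18.59 * 78^0.6883 = 372.9 mm
Therefore the cumulative infiltration F = 372.9 mm.


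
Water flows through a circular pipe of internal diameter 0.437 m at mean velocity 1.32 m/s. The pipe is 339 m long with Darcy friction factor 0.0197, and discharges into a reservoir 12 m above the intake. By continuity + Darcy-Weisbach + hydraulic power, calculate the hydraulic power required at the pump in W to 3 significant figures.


Approach: apply continuity + Darcy-Weisbach + hydraulic power, Q = A*v; hf = f*(L/D)*(v^2/(2g)); H = static + hf; P = rho*g*Q*H.
Step 1 — flow rate (continuity, Q = A*v):
  A = pi*(0.437/2)^2 = 0.14999 m^2
  Q = 0.14999 * 1.32 = 0.19798 m^3/s
Step 2 — friction head loss (Darcy-Weisbach):
  hf = 0.0197 * (339/0.437) * (1.32^2 / (2*9.81))
  hf = 1.3572 m
Step 3 — total head: H = 12 + 1.3572 = 13.357 m
Step 4 — hydraulic power (P = rho*g*Q*H):
  P = 1000 * 9.81 * 0.19798 * 13.357 = 25900 W
Therefore the hydraulic power required at the pump = 25900 W.


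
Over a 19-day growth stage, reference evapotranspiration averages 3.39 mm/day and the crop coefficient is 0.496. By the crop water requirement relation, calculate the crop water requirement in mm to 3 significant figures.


Approach: apply the crop water requirement relation, CWR = ET0 * Kc * days.
CWR = 3.39 * 0.496 * 19 = 31.9 mm
Therefore the crop water requirement = 31.9 mm.


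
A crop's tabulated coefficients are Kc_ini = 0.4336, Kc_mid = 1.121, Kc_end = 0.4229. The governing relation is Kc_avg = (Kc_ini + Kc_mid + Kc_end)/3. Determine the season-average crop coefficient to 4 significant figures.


Kc_avg = (0.4336 + 1.121 + 0.4229)/3 = 0.6592
Therefore the season-average crop coefficient = 0.6592.


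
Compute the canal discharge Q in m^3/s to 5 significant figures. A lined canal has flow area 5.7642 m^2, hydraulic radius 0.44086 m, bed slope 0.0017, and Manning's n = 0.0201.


Approach: apply Manning's equation, Q = (1/n)*A*R^(2/3)*S^(1/2).
Q = (1/0.0201) * 5.7642 * 0.44086^(2/3) * 0.0017^(1/2) = 6.8491 m^3/s
Therefore the canal discharge Q = 6.8491 m^3/s.


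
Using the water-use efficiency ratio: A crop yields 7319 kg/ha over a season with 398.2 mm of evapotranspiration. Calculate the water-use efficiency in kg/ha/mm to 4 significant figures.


Approach: apply the water-use efficiency ratio, WUE = yield/ET.
WUE = 7319 / 398.2 = 18.38 kg/ha/mm
Therefore the water-use efficiency = 18.38 kg/ha/mm.


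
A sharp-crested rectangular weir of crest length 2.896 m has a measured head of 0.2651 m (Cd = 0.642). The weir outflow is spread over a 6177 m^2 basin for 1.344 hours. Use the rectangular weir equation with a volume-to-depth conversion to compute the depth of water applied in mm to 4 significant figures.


Approach: apply the rectangular weir equation with a volume-to-depth conversion, Q = (2/3)*Cd*L*sqrt(2g)*H^1.5; d = Q*t/A * 1000.
Step 1 — weir discharge:
  Q = (2/3)*0.642*2.896*sqrt(2*9.81)*0.2651^1.5 = 0.749387 m^3/s
Step 2 — volume: V = 0.749387 * 1.344*3600 = 3625.84 m^3
Step 3 — depth: d = V/A * 1000 = 3625.84/6177 * 1000 = 587.0 mm
Therefore the depth of water applied = 587.0 mm.


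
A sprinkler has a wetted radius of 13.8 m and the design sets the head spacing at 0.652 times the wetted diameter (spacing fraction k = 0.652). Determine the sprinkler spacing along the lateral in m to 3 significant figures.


Approach: apply the sprinkler spacing rule (spacing as a fraction of wetted diameter), S = k*(2*R).
S = 0.652 * (2 * 13.8) = 18.0 m
Therefore the sprinkler spacing along the lateral = 18.0 m.


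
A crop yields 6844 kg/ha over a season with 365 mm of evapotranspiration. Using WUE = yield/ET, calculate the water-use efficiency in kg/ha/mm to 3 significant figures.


WUE = 6844 / 365 = 18.8 kg/ha/mm
Therefore the water-use efficiency = 18.8 kg/ha/mm.


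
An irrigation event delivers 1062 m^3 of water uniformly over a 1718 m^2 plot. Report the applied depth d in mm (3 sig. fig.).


Approach: apply depth from volume over area, d = (V/A)*1000.
d = (1062 / 1718) * 1000 = 618 mm
Therefore the applied depth d = 618 mm.


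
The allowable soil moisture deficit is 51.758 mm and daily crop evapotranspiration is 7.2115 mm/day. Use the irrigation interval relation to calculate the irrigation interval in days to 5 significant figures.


Approach: apply the irrigation interval relation, interval = SMD / ETc.
interval = 51.758 / 7.2115 = 7.1771 days
Therefore the irrigation interval = 7.1771 days.


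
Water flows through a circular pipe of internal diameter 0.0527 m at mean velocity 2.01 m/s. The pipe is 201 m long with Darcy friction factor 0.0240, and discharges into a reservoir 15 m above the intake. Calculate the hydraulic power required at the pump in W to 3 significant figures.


Approach: apply continuity + Darcy-Weisbach + hydraulic power, Q = A*v; hf = f*(L/D)*(v^2/(2g)); H = static + hf; P = rho*g*Q*H.
Step 1 — flow rate (continuity, Q = A*v):
  A = pi*(0.0527/2)^2 = 0.0021813 m^2
  Q = 0.0021813 * 2.01 = 0.0043844 m^3/s
Step 2 — friction head loss (Darcy-Weisbach):
  hf = 0.0240 * (201/0.0527) * (2.01^2 / (2*9.81))
  hf = 18.849 m
Step 3 — total head: H = 15 + 18.849 = 33.849 m
Step 4 — hydraulic power (P = rho*g*Q*H):
  P = 1000 * 9.81 * 0.0043844 * 33.849 = 1460 W
Therefore the hydraulic power required at the pump = 1460 W.


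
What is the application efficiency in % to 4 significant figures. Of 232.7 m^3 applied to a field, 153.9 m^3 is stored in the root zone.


Approach: apply the application efficiency ratio, Ea = (stored/applied)*100.
Ea = (153.9/232.7)*100 = 66.14 %
Therefore the application efficiency = 66.14 %.


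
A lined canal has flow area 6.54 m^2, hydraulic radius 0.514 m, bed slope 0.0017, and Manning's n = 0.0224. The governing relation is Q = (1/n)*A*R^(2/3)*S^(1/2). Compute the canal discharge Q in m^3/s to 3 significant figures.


Q = (1/0.0224) * 6.54 * 0.514^(2/3) * 0.0017^(1/2) = 7.72 m^3/s
Therefore the canal discharge Q = 7.72 m^3/s.


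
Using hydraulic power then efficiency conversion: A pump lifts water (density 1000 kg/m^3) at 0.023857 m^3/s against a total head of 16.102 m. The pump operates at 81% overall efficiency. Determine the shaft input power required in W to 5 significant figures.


Approach: apply hydraulic power then efficiency conversion, P = rho*g*Q*H; P_in = P/eta.
Step 1 — hydraulic power (P = rho*g*Q*H):
  P = 1000 * 9.81 * 0.023857 * 16.102 = 3768.467 W
Step 2 — input power: P_in = P/eta = 3768.467 / 0.81 = 4652.4 W
Therefore the shaft input power required = 4652.4 W.


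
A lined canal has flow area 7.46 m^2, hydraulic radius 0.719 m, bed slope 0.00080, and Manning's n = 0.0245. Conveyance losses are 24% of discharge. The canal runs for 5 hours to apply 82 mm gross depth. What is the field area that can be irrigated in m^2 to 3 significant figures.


Approach: apply Manning's equation with a conveyance and depth budget, Q = (1/n)*A*R^(2/3)*S^(1/2); Q_field = Q*(1-loss); Area = Q_field*t/(d/1000).
Step 1 — canal discharge (Manning's equation):
  Q = (1/0.0245) * 7.46 * 0.719^(2/3) * 0.00080^(1/2) = 6.9120 m^3/s
Step 2 — delivered flow: Q_field = 6.9120*(1 - 24/100) = 5.2531 m^3/s
Step 3 — volume delivered: V = 5.2531 * 5*3600 = 94556 m^3
Step 4 — area served: A = V / (depth/1000) = 94556 / 0.082 = 1150000 m^2
Therefore the field area that can be irrigated = 1150000 m^2.


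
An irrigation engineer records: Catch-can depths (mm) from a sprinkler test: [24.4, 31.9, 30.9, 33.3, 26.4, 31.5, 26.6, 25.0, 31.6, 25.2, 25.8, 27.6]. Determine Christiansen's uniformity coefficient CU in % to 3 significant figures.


Approach: apply Christiansen's uniformity coefficient, CU = (1 - mean_abs_deviation/mean)*100.
mean = 28.350 mm
mean |d_i - mean| = 2.9083 mm
CU = (1 - 2.9083/28.350)*100 = 89.7 %
Therefore Christiansen's uniformity coefficient CU = 89.7 %.


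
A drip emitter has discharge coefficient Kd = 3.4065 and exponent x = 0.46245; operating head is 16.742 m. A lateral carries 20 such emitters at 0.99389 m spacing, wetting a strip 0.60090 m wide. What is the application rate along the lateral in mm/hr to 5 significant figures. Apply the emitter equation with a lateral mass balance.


Approach: apply the emitter equation with a lateral mass balance, q = Kd*h^x; Q = n*q; rate = Q/(n*spacing*width).
Step 1 — single emitter flow (q = Kd*h^x):
  q = 3.4065 * 16.742^0.46245 = 12.53886 L/hr
Step 2 — total lateral flow: Q = 20 * 12.53886 = 250.7772 L/hr
Step 3 — wetted area: A = 20 * 0.99389 * 0.60090 = 11.94457 m^2
Step 4 — application rate: Q/A = 250.7772/11.94457 = 20.995 mm/hr
Therefore the application rate along the lateral = 20.995 mm/hr.
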